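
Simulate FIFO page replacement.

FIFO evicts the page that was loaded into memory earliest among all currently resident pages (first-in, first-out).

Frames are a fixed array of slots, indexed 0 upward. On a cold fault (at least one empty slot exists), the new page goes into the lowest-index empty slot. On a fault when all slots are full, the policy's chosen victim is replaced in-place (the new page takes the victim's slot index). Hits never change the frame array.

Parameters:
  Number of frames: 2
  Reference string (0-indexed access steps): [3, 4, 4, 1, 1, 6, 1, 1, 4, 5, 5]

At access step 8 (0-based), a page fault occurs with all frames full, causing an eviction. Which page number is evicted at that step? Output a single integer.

Answer: 1

Derivation:
Step 0: ref 3 -> FAULT, frames=[3,-]
Step 1: ref 4 -> FAULT, frames=[3,4]
Step 2: ref 4 -> HIT, frames=[3,4]
Step 3: ref 1 -> FAULT, evict 3, frames=[1,4]
Step 4: ref 1 -> HIT, frames=[1,4]
Step 5: ref 6 -> FAULT, evict 4, frames=[1,6]
Step 6: ref 1 -> HIT, frames=[1,6]
Step 7: ref 1 -> HIT, frames=[1,6]
Step 8: ref 4 -> FAULT, evict 1, frames=[4,6]
At step 8: evicted page 1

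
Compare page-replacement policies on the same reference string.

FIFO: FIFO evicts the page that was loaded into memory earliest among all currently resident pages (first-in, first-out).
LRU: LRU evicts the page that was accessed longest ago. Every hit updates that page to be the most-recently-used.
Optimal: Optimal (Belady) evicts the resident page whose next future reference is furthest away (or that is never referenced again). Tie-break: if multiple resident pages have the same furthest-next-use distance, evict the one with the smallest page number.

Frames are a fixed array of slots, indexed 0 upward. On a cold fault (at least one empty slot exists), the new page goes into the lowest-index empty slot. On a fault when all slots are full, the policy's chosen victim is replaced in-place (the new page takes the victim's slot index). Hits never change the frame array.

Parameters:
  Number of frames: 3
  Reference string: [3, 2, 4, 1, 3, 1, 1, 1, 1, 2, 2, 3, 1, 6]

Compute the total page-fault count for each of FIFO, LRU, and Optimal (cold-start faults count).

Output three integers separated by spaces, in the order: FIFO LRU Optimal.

--- FIFO ---
  step 0: ref 3 -> FAULT, frames=[3,-,-] (faults so far: 1)
  step 1: ref 2 -> FAULT, frames=[3,2,-] (faults so far: 2)
  step 2: ref 4 -> FAULT, frames=[3,2,4] (faults so far: 3)
  step 3: ref 1 -> FAULT, evict 3, frames=[1,2,4] (faults so far: 4)
  step 4: ref 3 -> FAULT, evict 2, frames=[1,3,4] (faults so far: 5)
  step 5: ref 1 -> HIT, frames=[1,3,4] (faults so far: 5)
  step 6: ref 1 -> HIT, frames=[1,3,4] (faults so far: 5)
  step 7: ref 1 -> HIT, frames=[1,3,4] (faults so far: 5)
  step 8: ref 1 -> HIT, frames=[1,3,4] (faults so far: 5)
  step 9: ref 2 -> FAULT, evict 4, frames=[1,3,2] (faults so far: 6)
  step 10: ref 2 -> HIT, frames=[1,3,2] (faults so far: 6)
  step 11: ref 3 -> HIT, frames=[1,3,2] (faults so far: 6)
  step 12: ref 1 -> HIT, frames=[1,3,2] (faults so far: 6)
  step 13: ref 6 -> FAULT, evict 1, frames=[6,3,2] (faults so far: 7)
  FIFO total faults: 7
--- LRU ---
  step 0: ref 3 -> FAULT, frames=[3,-,-] (faults so far: 1)
  step 1: ref 2 -> FAULT, frames=[3,2,-] (faults so far: 2)
  step 2: ref 4 -> FAULT, frames=[3,2,4] (faults so far: 3)
  step 3: ref 1 -> FAULT, evict 3, frames=[1,2,4] (faults so far: 4)
  step 4: ref 3 -> FAULT, evict 2, frames=[1,3,4] (faults so far: 5)
  step 5: ref 1 -> HIT, frames=[1,3,4] (faults so far: 5)
  step 6: ref 1 -> HIT, frames=[1,3,4] (faults so far: 5)
  step 7: ref 1 -> HIT, frames=[1,3,4] (faults so far: 5)
  step 8: ref 1 -> HIT, frames=[1,3,4] (faults so far: 5)
  step 9: ref 2 -> FAULT, evict 4, frames=[1,3,2] (faults so far: 6)
  step 10: ref 2 -> HIT, frames=[1,3,2] (faults so far: 6)
  step 11: ref 3 -> HIT, frames=[1,3,2] (faults so far: 6)
  step 12: ref 1 -> HIT, frames=[1,3,2] (faults so far: 6)
  step 13: ref 6 -> FAULT, evict 2, frames=[1,3,6] (faults so far: 7)
  LRU total faults: 7
--- Optimal ---
  step 0: ref 3 -> FAULT, frames=[3,-,-] (faults so far: 1)
  step 1: ref 2 -> FAULT, frames=[3,2,-] (faults so far: 2)
  step 2: ref 4 -> FAULT, frames=[3,2,4] (faults so far: 3)
  step 3: ref 1 -> FAULT, evict 4, frames=[3,2,1] (faults so far: 4)
  step 4: ref 3 -> HIT, frames=[3,2,1] (faults so far: 4)
  step 5: ref 1 -> HIT, frames=[3,2,1] (faults so far: 4)
  step 6: ref 1 -> HIT, frames=[3,2,1] (faults so far: 4)
  step 7: ref 1 -> HIT, frames=[3,2,1] (faults so far: 4)
  step 8: ref 1 -> HIT, frames=[3,2,1] (faults so far: 4)
  step 9: ref 2 -> HIT, frames=[3,2,1] (faults so far: 4)
  step 10: ref 2 -> HIT, frames=[3,2,1] (faults so far: 4)
  step 11: ref 3 -> HIT, frames=[3,2,1] (faults so far: 4)
  step 12: ref 1 -> HIT, frames=[3,2,1] (faults so far: 4)
  step 13: ref 6 -> FAULT, evict 1, frames=[3,2,6] (faults so far: 5)
  Optimal total faults: 5

Answer: 7 7 5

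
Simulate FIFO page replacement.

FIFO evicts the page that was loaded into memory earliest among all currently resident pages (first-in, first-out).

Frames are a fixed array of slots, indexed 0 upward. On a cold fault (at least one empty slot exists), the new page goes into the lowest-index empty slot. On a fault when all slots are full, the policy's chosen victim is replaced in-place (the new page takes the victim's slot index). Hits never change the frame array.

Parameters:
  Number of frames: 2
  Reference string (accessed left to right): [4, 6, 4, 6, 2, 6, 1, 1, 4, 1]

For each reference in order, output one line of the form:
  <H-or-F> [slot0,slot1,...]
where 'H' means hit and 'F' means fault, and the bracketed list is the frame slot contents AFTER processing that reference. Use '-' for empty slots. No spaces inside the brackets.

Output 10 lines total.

F [4,-]
F [4,6]
H [4,6]
H [4,6]
F [2,6]
H [2,6]
F [2,1]
H [2,1]
F [4,1]
H [4,1]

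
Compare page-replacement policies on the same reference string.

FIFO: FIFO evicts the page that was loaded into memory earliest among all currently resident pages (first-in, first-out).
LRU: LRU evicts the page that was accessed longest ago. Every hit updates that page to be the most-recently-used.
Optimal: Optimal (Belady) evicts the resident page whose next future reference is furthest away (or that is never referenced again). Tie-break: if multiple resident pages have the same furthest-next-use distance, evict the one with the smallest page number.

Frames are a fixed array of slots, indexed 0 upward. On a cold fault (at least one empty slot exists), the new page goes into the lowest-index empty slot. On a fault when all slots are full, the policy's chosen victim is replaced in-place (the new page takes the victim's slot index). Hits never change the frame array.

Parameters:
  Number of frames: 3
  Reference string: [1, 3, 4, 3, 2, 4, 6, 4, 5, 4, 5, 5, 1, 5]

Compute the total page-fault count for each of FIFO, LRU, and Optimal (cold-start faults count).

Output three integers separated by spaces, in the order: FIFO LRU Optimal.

Answer: 8 7 6

Derivation:
--- FIFO ---
  step 0: ref 1 -> FAULT, frames=[1,-,-] (faults so far: 1)
  step 1: ref 3 -> FAULT, frames=[1,3,-] (faults so far: 2)
  step 2: ref 4 -> FAULT, frames=[1,3,4] (faults so far: 3)
  step 3: ref 3 -> HIT, frames=[1,3,4] (faults so far: 3)
  step 4: ref 2 -> FAULT, evict 1, frames=[2,3,4] (faults so far: 4)
  step 5: ref 4 -> HIT, frames=[2,3,4] (faults so far: 4)
  step 6: ref 6 -> FAULT, evict 3, frames=[2,6,4] (faults so far: 5)
  step 7: ref 4 -> HIT, frames=[2,6,4] (faults so far: 5)
  step 8: ref 5 -> FAULT, evict 4, frames=[2,6,5] (faults so far: 6)
  step 9: ref 4 -> FAULT, evict 2, frames=[4,6,5] (faults so far: 7)
  step 10: ref 5 -> HIT, frames=[4,6,5] (faults so far: 7)
  step 11: ref 5 -> HIT, frames=[4,6,5] (faults so far: 7)
  step 12: ref 1 -> FAULT, evict 6, frames=[4,1,5] (faults so far: 8)
  step 13: ref 5 -> HIT, frames=[4,1,5] (faults so far: 8)
  FIFO total faults: 8
--- LRU ---
  step 0: ref 1 -> FAULT, frames=[1,-,-] (faults so far: 1)
  step 1: ref 3 -> FAULT, frames=[1,3,-] (faults so far: 2)
  step 2: ref 4 -> FAULT, frames=[1,3,4] (faults so far: 3)
  step 3: ref 3 -> HIT, frames=[1,3,4] (faults so far: 3)
  step 4: ref 2 -> FAULT, evict 1, frames=[2,3,4] (faults so far: 4)
  step 5: ref 4 -> HIT, frames=[2,3,4] (faults so far: 4)
  step 6: ref 6 -> FAULT, evict 3, frames=[2,6,4] (faults so far: 5)
  step 7: ref 4 -> HIT, frames=[2,6,4] (faults so far: 5)
  step 8: ref 5 -> FAULT, evict 2, frames=[5,6,4] (faults so far: 6)
  step 9: ref 4 -> HIT, frames=[5,6,4] (faults so far: 6)
  step 10: ref 5 -> HIT, frames=[5,6,4] (faults so far: 6)
  step 11: ref 5 -> HIT, frames=[5,6,4] (faults so far: 6)
  step 12: ref 1 -> FAULT, evict 6, frames=[5,1,4] (faults so far: 7)
  step 13: ref 5 -> HIT, frames=[5,1,4] (faults so far: 7)
  LRU total faults: 7
--- Optimal ---
  step 0: ref 1 -> FAULT, frames=[1,-,-] (faults so far: 1)
  step 1: ref 3 -> FAULT, frames=[1,3,-] (faults so far: 2)
  step 2: ref 4 -> FAULT, frames=[1,3,4] (faults so far: 3)
  step 3: ref 3 -> HIT, frames=[1,3,4] (faults so far: 3)
  step 4: ref 2 -> FAULT, evict 3, frames=[1,2,4] (faults so far: 4)
  step 5: ref 4 -> HIT, frames=[1,2,4] (faults so far: 4)
  step 6: ref 6 -> FAULT, evict 2, frames=[1,6,4] (faults so far: 5)
  step 7: ref 4 -> HIT, frames=[1,6,4] (faults so far: 5)
  step 8: ref 5 -> FAULT, evict 6, frames=[1,5,4] (faults so far: 6)
  step 9: ref 4 -> HIT, frames=[1,5,4] (faults so far: 6)
  step 10: ref 5 -> HIT, frames=[1,5,4] (faults so far: 6)
  step 11: ref 5 -> HIT, frames=[1,5,4] (faults so far: 6)
  step 12: ref 1 -> HIT, frames=[1,5,4] (faults so far: 6)
  step 13: ref 5 -> HIT, frames=[1,5,4] (faults so far: 6)
  Optimal total faults: 6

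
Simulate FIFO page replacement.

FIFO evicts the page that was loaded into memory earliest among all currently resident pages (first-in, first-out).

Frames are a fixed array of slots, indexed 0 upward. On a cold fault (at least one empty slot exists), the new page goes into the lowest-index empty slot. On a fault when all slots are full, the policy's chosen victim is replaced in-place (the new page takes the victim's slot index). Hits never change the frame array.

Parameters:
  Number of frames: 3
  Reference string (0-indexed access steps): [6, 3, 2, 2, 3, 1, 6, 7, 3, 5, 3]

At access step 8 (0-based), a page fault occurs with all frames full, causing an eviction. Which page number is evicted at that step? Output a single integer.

Answer: 1

Derivation:
Step 0: ref 6 -> FAULT, frames=[6,-,-]
Step 1: ref 3 -> FAULT, frames=[6,3,-]
Step 2: ref 2 -> FAULT, frames=[6,3,2]
Step 3: ref 2 -> HIT, frames=[6,3,2]
Step 4: ref 3 -> HIT, frames=[6,3,2]
Step 5: ref 1 -> FAULT, evict 6, frames=[1,3,2]
Step 6: ref 6 -> FAULT, evict 3, frames=[1,6,2]
Step 7: ref 7 -> FAULT, evict 2, frames=[1,6,7]
Step 8: ref 3 -> FAULT, evict 1, frames=[3,6,7]
At step 8: evicted page 1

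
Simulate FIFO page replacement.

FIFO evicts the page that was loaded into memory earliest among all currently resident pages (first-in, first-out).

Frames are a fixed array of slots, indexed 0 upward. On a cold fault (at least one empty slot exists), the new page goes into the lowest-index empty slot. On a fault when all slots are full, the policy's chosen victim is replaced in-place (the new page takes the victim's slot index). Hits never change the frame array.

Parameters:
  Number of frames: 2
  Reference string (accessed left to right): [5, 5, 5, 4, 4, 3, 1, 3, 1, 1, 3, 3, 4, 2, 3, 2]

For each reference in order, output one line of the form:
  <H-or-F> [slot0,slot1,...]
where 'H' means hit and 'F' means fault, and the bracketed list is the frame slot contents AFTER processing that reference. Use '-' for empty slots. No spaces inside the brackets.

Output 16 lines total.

F [5,-]
H [5,-]
H [5,-]
F [5,4]
H [5,4]
F [3,4]
F [3,1]
H [3,1]
H [3,1]
H [3,1]
H [3,1]
H [3,1]
F [4,1]
F [4,2]
F [3,2]
H [3,2]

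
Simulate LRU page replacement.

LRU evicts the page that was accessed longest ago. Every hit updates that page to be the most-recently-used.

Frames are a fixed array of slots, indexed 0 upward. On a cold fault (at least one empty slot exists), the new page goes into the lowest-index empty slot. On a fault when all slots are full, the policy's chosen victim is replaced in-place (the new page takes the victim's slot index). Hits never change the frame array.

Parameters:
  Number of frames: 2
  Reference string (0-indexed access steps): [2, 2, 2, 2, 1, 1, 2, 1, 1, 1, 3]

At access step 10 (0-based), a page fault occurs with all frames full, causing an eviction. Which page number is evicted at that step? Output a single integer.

Answer: 2

Derivation:
Step 0: ref 2 -> FAULT, frames=[2,-]
Step 1: ref 2 -> HIT, frames=[2,-]
Step 2: ref 2 -> HIT, frames=[2,-]
Step 3: ref 2 -> HIT, frames=[2,-]
Step 4: ref 1 -> FAULT, frames=[2,1]
Step 5: ref 1 -> HIT, frames=[2,1]
Step 6: ref 2 -> HIT, frames=[2,1]
Step 7: ref 1 -> HIT, frames=[2,1]
Step 8: ref 1 -> HIT, frames=[2,1]
Step 9: ref 1 -> HIT, frames=[2,1]
Step 10: ref 3 -> FAULT, evict 2, frames=[3,1]
At step 10: evicted page 2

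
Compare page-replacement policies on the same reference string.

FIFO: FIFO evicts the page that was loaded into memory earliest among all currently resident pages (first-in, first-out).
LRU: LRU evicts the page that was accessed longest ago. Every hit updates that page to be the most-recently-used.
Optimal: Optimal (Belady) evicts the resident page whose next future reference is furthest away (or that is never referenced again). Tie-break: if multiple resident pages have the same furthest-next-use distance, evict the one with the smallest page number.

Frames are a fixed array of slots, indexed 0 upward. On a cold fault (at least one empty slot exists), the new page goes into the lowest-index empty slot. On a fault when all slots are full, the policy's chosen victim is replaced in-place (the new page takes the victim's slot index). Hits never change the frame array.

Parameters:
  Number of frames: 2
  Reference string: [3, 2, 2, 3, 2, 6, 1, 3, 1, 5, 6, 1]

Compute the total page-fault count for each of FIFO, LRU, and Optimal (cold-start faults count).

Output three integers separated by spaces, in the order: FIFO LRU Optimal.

--- FIFO ---
  step 0: ref 3 -> FAULT, frames=[3,-] (faults so far: 1)
  step 1: ref 2 -> FAULT, frames=[3,2] (faults so far: 2)
  step 2: ref 2 -> HIT, frames=[3,2] (faults so far: 2)
  step 3: ref 3 -> HIT, frames=[3,2] (faults so far: 2)
  step 4: ref 2 -> HIT, frames=[3,2] (faults so far: 2)
  step 5: ref 6 -> FAULT, evict 3, frames=[6,2] (faults so far: 3)
  step 6: ref 1 -> FAULT, evict 2, frames=[6,1] (faults so far: 4)
  step 7: ref 3 -> FAULT, evict 6, frames=[3,1] (faults so far: 5)
  step 8: ref 1 -> HIT, frames=[3,1] (faults so far: 5)
  step 9: ref 5 -> FAULT, evict 1, frames=[3,5] (faults so far: 6)
  step 10: ref 6 -> FAULT, evict 3, frames=[6,5] (faults so far: 7)
  step 11: ref 1 -> FAULT, evict 5, frames=[6,1] (faults so far: 8)
  FIFO total faults: 8
--- LRU ---
  step 0: ref 3 -> FAULT, frames=[3,-] (faults so far: 1)
  step 1: ref 2 -> FAULT, frames=[3,2] (faults so far: 2)
  step 2: ref 2 -> HIT, frames=[3,2] (faults so far: 2)
  step 3: ref 3 -> HIT, frames=[3,2] (faults so far: 2)
  step 4: ref 2 -> HIT, frames=[3,2] (faults so far: 2)
  step 5: ref 6 -> FAULT, evict 3, frames=[6,2] (faults so far: 3)
  step 6: ref 1 -> FAULT, evict 2, frames=[6,1] (faults so far: 4)
  step 7: ref 3 -> FAULT, evict 6, frames=[3,1] (faults so far: 5)
  step 8: ref 1 -> HIT, frames=[3,1] (faults so far: 5)
  step 9: ref 5 -> FAULT, evict 3, frames=[5,1] (faults so far: 6)
  step 10: ref 6 -> FAULT, evict 1, frames=[5,6] (faults so far: 7)
  step 11: ref 1 -> FAULT, evict 5, frames=[1,6] (faults so far: 8)
  LRU total faults: 8
--- Optimal ---
  step 0: ref 3 -> FAULT, frames=[3,-] (faults so far: 1)
  step 1: ref 2 -> FAULT, frames=[3,2] (faults so far: 2)
  step 2: ref 2 -> HIT, frames=[3,2] (faults so far: 2)
  step 3: ref 3 -> HIT, frames=[3,2] (faults so far: 2)
  step 4: ref 2 -> HIT, frames=[3,2] (faults so far: 2)
  step 5: ref 6 -> FAULT, evict 2, frames=[3,6] (faults so far: 3)
  step 6: ref 1 -> FAULT, evict 6, frames=[3,1] (faults so far: 4)
  step 7: ref 3 -> HIT, frames=[3,1] (faults so far: 4)
  step 8: ref 1 -> HIT, frames=[3,1] (faults so far: 4)
  step 9: ref 5 -> FAULT, evict 3, frames=[5,1] (faults so far: 5)
  step 10: ref 6 -> FAULT, evict 5, frames=[6,1] (faults so far: 6)
  step 11: ref 1 -> HIT, frames=[6,1] (faults so far: 6)
  Optimal total faults: 6

Answer: 8 8 6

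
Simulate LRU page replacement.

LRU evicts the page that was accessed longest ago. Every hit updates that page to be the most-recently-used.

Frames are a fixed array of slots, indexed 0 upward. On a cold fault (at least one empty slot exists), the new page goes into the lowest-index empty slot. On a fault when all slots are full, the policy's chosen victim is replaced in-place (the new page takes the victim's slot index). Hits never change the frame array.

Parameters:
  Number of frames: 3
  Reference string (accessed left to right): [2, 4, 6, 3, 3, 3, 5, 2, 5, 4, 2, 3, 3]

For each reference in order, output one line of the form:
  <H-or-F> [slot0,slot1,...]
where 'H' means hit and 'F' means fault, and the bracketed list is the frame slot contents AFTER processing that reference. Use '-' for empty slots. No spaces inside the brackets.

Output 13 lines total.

F [2,-,-]
F [2,4,-]
F [2,4,6]
F [3,4,6]
H [3,4,6]
H [3,4,6]
F [3,5,6]
F [3,5,2]
H [3,5,2]
F [4,5,2]
H [4,5,2]
F [4,3,2]
H [4,3,2]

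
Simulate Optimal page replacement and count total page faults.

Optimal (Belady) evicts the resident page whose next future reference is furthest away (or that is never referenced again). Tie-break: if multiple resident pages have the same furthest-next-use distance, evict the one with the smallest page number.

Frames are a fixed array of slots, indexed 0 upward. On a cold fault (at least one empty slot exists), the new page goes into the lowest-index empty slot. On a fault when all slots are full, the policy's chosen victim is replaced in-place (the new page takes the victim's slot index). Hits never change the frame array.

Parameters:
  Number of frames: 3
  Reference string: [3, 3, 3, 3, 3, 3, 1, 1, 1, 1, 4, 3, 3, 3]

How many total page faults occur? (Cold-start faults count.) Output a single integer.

Step 0: ref 3 → FAULT, frames=[3,-,-]
Step 1: ref 3 → HIT, frames=[3,-,-]
Step 2: ref 3 → HIT, frames=[3,-,-]
Step 3: ref 3 → HIT, frames=[3,-,-]
Step 4: ref 3 → HIT, frames=[3,-,-]
Step 5: ref 3 → HIT, frames=[3,-,-]
Step 6: ref 1 → FAULT, frames=[3,1,-]
Step 7: ref 1 → HIT, frames=[3,1,-]
Step 8: ref 1 → HIT, frames=[3,1,-]
Step 9: ref 1 → HIT, frames=[3,1,-]
Step 10: ref 4 → FAULT, frames=[3,1,4]
Step 11: ref 3 → HIT, frames=[3,1,4]
Step 12: ref 3 → HIT, frames=[3,1,4]
Step 13: ref 3 → HIT, frames=[3,1,4]
Total faults: 3

Answer: 3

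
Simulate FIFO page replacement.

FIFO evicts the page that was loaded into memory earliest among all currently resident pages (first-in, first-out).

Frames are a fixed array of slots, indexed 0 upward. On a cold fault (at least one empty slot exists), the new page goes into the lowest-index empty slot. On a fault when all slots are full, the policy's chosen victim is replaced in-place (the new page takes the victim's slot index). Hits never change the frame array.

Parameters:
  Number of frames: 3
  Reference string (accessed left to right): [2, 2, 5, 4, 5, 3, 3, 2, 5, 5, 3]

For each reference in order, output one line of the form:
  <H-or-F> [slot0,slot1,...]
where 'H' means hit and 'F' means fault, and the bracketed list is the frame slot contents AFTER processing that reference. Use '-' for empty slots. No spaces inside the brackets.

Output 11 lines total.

F [2,-,-]
H [2,-,-]
F [2,5,-]
F [2,5,4]
H [2,5,4]
F [3,5,4]
H [3,5,4]
F [3,2,4]
F [3,2,5]
H [3,2,5]
H [3,2,5]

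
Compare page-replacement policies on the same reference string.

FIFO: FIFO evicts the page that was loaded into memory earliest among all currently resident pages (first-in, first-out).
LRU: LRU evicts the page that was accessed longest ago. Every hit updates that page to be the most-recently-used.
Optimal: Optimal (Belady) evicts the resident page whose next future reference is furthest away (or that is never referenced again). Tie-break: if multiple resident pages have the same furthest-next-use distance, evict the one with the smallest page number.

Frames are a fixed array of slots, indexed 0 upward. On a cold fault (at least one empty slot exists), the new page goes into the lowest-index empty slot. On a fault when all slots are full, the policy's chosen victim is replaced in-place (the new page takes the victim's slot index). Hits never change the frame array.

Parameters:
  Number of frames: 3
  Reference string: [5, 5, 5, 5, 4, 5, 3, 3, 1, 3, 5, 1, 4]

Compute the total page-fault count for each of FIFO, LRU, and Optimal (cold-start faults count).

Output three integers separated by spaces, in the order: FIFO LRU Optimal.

Answer: 6 5 5

Derivation:
--- FIFO ---
  step 0: ref 5 -> FAULT, frames=[5,-,-] (faults so far: 1)
  step 1: ref 5 -> HIT, frames=[5,-,-] (faults so far: 1)
  step 2: ref 5 -> HIT, frames=[5,-,-] (faults so far: 1)
  step 3: ref 5 -> HIT, frames=[5,-,-] (faults so far: 1)
  step 4: ref 4 -> FAULT, frames=[5,4,-] (faults so far: 2)
  step 5: ref 5 -> HIT, frames=[5,4,-] (faults so far: 2)
  step 6: ref 3 -> FAULT, frames=[5,4,3] (faults so far: 3)
  step 7: ref 3 -> HIT, frames=[5,4,3] (faults so far: 3)
  step 8: ref 1 -> FAULT, evict 5, frames=[1,4,3] (faults so far: 4)
  step 9: ref 3 -> HIT, frames=[1,4,3] (faults so far: 4)
  step 10: ref 5 -> FAULT, evict 4, frames=[1,5,3] (faults so far: 5)
  step 11: ref 1 -> HIT, frames=[1,5,3] (faults so far: 5)
  step 12: ref 4 -> FAULT, evict 3, frames=[1,5,4] (faults so far: 6)
  FIFO total faults: 6
--- LRU ---
  step 0: ref 5 -> FAULT, frames=[5,-,-] (faults so far: 1)
  step 1: ref 5 -> HIT, frames=[5,-,-] (faults so far: 1)
  step 2: ref 5 -> HIT, frames=[5,-,-] (faults so far: 1)
  step 3: ref 5 -> HIT, frames=[5,-,-] (faults so far: 1)
  step 4: ref 4 -> FAULT, frames=[5,4,-] (faults so far: 2)
  step 5: ref 5 -> HIT, frames=[5,4,-] (faults so far: 2)
  step 6: ref 3 -> FAULT, frames=[5,4,3] (faults so far: 3)
  step 7: ref 3 -> HIT, frames=[5,4,3] (faults so far: 3)
  step 8: ref 1 -> FAULT, evict 4, frames=[5,1,3] (faults so far: 4)
  step 9: ref 3 -> HIT, frames=[5,1,3] (faults so far: 4)
  step 10: ref 5 -> HIT, frames=[5,1,3] (faults so far: 4)
  step 11: ref 1 -> HIT, frames=[5,1,3] (faults so far: 4)
  step 12: ref 4 -> FAULT, evict 3, frames=[5,1,4] (faults so far: 5)
  LRU total faults: 5
--- Optimal ---
  step 0: ref 5 -> FAULT, frames=[5,-,-] (faults so far: 1)
  step 1: ref 5 -> HIT, frames=[5,-,-] (faults so far: 1)
  step 2: ref 5 -> HIT, frames=[5,-,-] (faults so far: 1)
  step 3: ref 5 -> HIT, frames=[5,-,-] (faults so far: 1)
  step 4: ref 4 -> FAULT, frames=[5,4,-] (faults so far: 2)
  step 5: ref 5 -> HIT, frames=[5,4,-] (faults so far: 2)
  step 6: ref 3 -> FAULT, frames=[5,4,3] (faults so far: 3)
  step 7: ref 3 -> HIT, frames=[5,4,3] (faults so far: 3)
  step 8: ref 1 -> FAULT, evict 4, frames=[5,1,3] (faults so far: 4)
  step 9: ref 3 -> HIT, frames=[5,1,3] (faults so far: 4)
  step 10: ref 5 -> HIT, frames=[5,1,3] (faults so far: 4)
  step 11: ref 1 -> HIT, frames=[5,1,3] (faults so far: 4)
  step 12: ref 4 -> FAULT, evict 1, frames=[5,4,3] (faults so far: 5)
  Optimal total faults: 5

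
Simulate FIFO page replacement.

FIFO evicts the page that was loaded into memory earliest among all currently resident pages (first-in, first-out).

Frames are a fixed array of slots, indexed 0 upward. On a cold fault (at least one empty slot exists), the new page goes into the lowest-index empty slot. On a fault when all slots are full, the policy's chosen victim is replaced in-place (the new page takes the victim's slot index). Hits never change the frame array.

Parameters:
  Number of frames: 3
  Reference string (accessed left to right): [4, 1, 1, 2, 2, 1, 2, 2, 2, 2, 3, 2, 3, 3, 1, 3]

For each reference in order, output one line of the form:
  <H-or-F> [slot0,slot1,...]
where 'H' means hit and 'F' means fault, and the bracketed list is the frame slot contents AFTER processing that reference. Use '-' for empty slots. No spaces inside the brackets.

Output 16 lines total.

F [4,-,-]
F [4,1,-]
H [4,1,-]
F [4,1,2]
H [4,1,2]
H [4,1,2]
H [4,1,2]
H [4,1,2]
H [4,1,2]
H [4,1,2]
F [3,1,2]
H [3,1,2]
H [3,1,2]
H [3,1,2]
H [3,1,2]
H [3,1,2]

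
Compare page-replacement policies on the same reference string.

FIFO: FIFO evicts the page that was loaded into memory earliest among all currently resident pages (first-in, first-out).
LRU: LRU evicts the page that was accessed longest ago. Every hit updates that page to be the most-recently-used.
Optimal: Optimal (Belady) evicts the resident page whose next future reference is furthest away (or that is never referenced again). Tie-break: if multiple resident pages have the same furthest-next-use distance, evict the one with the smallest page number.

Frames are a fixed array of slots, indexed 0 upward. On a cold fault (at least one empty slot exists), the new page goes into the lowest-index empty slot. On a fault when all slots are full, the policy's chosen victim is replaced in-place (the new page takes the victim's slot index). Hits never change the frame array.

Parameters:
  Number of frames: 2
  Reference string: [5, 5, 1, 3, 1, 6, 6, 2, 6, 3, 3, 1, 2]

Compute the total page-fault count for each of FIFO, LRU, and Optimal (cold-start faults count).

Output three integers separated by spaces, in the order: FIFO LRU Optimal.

--- FIFO ---
  step 0: ref 5 -> FAULT, frames=[5,-] (faults so far: 1)
  step 1: ref 5 -> HIT, frames=[5,-] (faults so far: 1)
  step 2: ref 1 -> FAULT, frames=[5,1] (faults so far: 2)
  step 3: ref 3 -> FAULT, evict 5, frames=[3,1] (faults so far: 3)
  step 4: ref 1 -> HIT, frames=[3,1] (faults so far: 3)
  step 5: ref 6 -> FAULT, evict 1, frames=[3,6] (faults so far: 4)
  step 6: ref 6 -> HIT, frames=[3,6] (faults so far: 4)
  step 7: ref 2 -> FAULT, evict 3, frames=[2,6] (faults so far: 5)
  step 8: ref 6 -> HIT, frames=[2,6] (faults so far: 5)
  step 9: ref 3 -> FAULT, evict 6, frames=[2,3] (faults so far: 6)
  step 10: ref 3 -> HIT, frames=[2,3] (faults so far: 6)
  step 11: ref 1 -> FAULT, evict 2, frames=[1,3] (faults so far: 7)
  step 12: ref 2 -> FAULT, evict 3, frames=[1,2] (faults so far: 8)
  FIFO total faults: 8
--- LRU ---
  step 0: ref 5 -> FAULT, frames=[5,-] (faults so far: 1)
  step 1: ref 5 -> HIT, frames=[5,-] (faults so far: 1)
  step 2: ref 1 -> FAULT, frames=[5,1] (faults so far: 2)
  step 3: ref 3 -> FAULT, evict 5, frames=[3,1] (faults so far: 3)
  step 4: ref 1 -> HIT, frames=[3,1] (faults so far: 3)
  step 5: ref 6 -> FAULT, evict 3, frames=[6,1] (faults so far: 4)
  step 6: ref 6 -> HIT, frames=[6,1] (faults so far: 4)
  step 7: ref 2 -> FAULT, evict 1, frames=[6,2] (faults so far: 5)
  step 8: ref 6 -> HIT, frames=[6,2] (faults so far: 5)
  step 9: ref 3 -> FAULT, evict 2, frames=[6,3] (faults so far: 6)
  step 10: ref 3 -> HIT, frames=[6,3] (faults so far: 6)
  step 11: ref 1 -> FAULT, evict 6, frames=[1,3] (faults so far: 7)
  step 12: ref 2 -> FAULT, evict 3, frames=[1,2] (faults so far: 8)
  LRU total faults: 8
--- Optimal ---
  step 0: ref 5 -> FAULT, frames=[5,-] (faults so far: 1)
  step 1: ref 5 -> HIT, frames=[5,-] (faults so far: 1)
  step 2: ref 1 -> FAULT, frames=[5,1] (faults so far: 2)
  step 3: ref 3 -> FAULT, evict 5, frames=[3,1] (faults so far: 3)
  step 4: ref 1 -> HIT, frames=[3,1] (faults so far: 3)
  step 5: ref 6 -> FAULT, evict 1, frames=[3,6] (faults so far: 4)
  step 6: ref 6 -> HIT, frames=[3,6] (faults so far: 4)
  step 7: ref 2 -> FAULT, evict 3, frames=[2,6] (faults so far: 5)
  step 8: ref 6 -> HIT, frames=[2,6] (faults so far: 5)
  step 9: ref 3 -> FAULT, evict 6, frames=[2,3] (faults so far: 6)
  step 10: ref 3 -> HIT, frames=[2,3] (faults so far: 6)
  step 11: ref 1 -> FAULT, evict 3, frames=[2,1] (faults so far: 7)
  step 12: ref 2 -> HIT, frames=[2,1] (faults so far: 7)
  Optimal total faults: 7

Answer: 8 8 7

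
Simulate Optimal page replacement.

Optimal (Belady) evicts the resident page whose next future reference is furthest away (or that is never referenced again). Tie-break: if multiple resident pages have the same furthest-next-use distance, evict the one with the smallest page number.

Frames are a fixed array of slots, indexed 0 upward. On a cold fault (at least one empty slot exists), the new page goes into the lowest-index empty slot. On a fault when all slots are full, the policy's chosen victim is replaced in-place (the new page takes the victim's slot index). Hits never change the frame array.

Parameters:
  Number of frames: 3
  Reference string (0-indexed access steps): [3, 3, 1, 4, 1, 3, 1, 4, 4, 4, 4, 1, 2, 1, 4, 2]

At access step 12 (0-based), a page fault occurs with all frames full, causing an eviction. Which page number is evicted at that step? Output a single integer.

Step 0: ref 3 -> FAULT, frames=[3,-,-]
Step 1: ref 3 -> HIT, frames=[3,-,-]
Step 2: ref 1 -> FAULT, frames=[3,1,-]
Step 3: ref 4 -> FAULT, frames=[3,1,4]
Step 4: ref 1 -> HIT, frames=[3,1,4]
Step 5: ref 3 -> HIT, frames=[3,1,4]
Step 6: ref 1 -> HIT, frames=[3,1,4]
Step 7: ref 4 -> HIT, frames=[3,1,4]
Step 8: ref 4 -> HIT, frames=[3,1,4]
Step 9: ref 4 -> HIT, frames=[3,1,4]
Step 10: ref 4 -> HIT, frames=[3,1,4]
Step 11: ref 1 -> HIT, frames=[3,1,4]
Step 12: ref 2 -> FAULT, evict 3, frames=[2,1,4]
At step 12: evicted page 3

Answer: 3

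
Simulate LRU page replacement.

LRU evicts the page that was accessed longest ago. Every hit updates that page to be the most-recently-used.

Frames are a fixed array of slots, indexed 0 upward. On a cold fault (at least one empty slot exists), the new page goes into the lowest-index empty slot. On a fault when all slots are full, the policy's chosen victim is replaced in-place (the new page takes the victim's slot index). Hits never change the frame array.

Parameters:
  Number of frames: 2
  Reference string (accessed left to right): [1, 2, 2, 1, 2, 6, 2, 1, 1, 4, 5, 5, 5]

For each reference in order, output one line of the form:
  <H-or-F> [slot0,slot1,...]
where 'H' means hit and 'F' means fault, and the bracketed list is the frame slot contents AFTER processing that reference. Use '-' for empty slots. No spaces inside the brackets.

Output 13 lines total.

F [1,-]
F [1,2]
H [1,2]
H [1,2]
H [1,2]
F [6,2]
H [6,2]
F [1,2]
H [1,2]
F [1,4]
F [5,4]
H [5,4]
H [5,4]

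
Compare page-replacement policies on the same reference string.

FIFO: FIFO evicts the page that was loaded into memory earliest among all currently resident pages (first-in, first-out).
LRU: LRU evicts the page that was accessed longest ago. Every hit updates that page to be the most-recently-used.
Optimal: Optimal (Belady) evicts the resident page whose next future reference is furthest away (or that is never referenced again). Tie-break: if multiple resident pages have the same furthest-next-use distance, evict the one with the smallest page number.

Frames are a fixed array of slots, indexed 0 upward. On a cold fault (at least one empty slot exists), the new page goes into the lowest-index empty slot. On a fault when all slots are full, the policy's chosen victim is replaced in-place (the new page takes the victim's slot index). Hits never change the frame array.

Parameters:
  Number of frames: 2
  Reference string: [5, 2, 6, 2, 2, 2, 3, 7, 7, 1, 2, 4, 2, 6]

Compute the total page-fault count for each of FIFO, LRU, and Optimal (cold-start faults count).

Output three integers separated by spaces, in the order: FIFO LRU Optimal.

--- FIFO ---
  step 0: ref 5 -> FAULT, frames=[5,-] (faults so far: 1)
  step 1: ref 2 -> FAULT, frames=[5,2] (faults so far: 2)
  step 2: ref 6 -> FAULT, evict 5, frames=[6,2] (faults so far: 3)
  step 3: ref 2 -> HIT, frames=[6,2] (faults so far: 3)
  step 4: ref 2 -> HIT, frames=[6,2] (faults so far: 3)
  step 5: ref 2 -> HIT, frames=[6,2] (faults so far: 3)
  step 6: ref 3 -> FAULT, evict 2, frames=[6,3] (faults so far: 4)
  step 7: ref 7 -> FAULT, evict 6, frames=[7,3] (faults so far: 5)
  step 8: ref 7 -> HIT, frames=[7,3] (faults so far: 5)
  step 9: ref 1 -> FAULT, evict 3, frames=[7,1] (faults so far: 6)
  step 10: ref 2 -> FAULT, evict 7, frames=[2,1] (faults so far: 7)
  step 11: ref 4 -> FAULT, evict 1, frames=[2,4] (faults so far: 8)
  step 12: ref 2 -> HIT, frames=[2,4] (faults so far: 8)
  step 13: ref 6 -> FAULT, evict 2, frames=[6,4] (faults so far: 9)
  FIFO total faults: 9
--- LRU ---
  step 0: ref 5 -> FAULT, frames=[5,-] (faults so far: 1)
  step 1: ref 2 -> FAULT, frames=[5,2] (faults so far: 2)
  step 2: ref 6 -> FAULT, evict 5, frames=[6,2] (faults so far: 3)
  step 3: ref 2 -> HIT, frames=[6,2] (faults so far: 3)
  step 4: ref 2 -> HIT, frames=[6,2] (faults so far: 3)
  step 5: ref 2 -> HIT, frames=[6,2] (faults so far: 3)
  step 6: ref 3 -> FAULT, evict 6, frames=[3,2] (faults so far: 4)
  step 7: ref 7 -> FAULT, evict 2, frames=[3,7] (faults so far: 5)
  step 8: ref 7 -> HIT, frames=[3,7] (faults so far: 5)
  step 9: ref 1 -> FAULT, evict 3, frames=[1,7] (faults so far: 6)
  step 10: ref 2 -> FAULT, evict 7, frames=[1,2] (faults so far: 7)
  step 11: ref 4 -> FAULT, evict 1, frames=[4,2] (faults so far: 8)
  step 12: ref 2 -> HIT, frames=[4,2] (faults so far: 8)
  step 13: ref 6 -> FAULT, evict 4, frames=[6,2] (faults so far: 9)
  LRU total faults: 9
--- Optimal ---
  step 0: ref 5 -> FAULT, frames=[5,-] (faults so far: 1)
  step 1: ref 2 -> FAULT, frames=[5,2] (faults so far: 2)
  step 2: ref 6 -> FAULT, evict 5, frames=[6,2] (faults so far: 3)
  step 3: ref 2 -> HIT, frames=[6,2] (faults so far: 3)
  step 4: ref 2 -> HIT, frames=[6,2] (faults so far: 3)
  step 5: ref 2 -> HIT, frames=[6,2] (faults so far: 3)
  step 6: ref 3 -> FAULT, evict 6, frames=[3,2] (faults so far: 4)
  step 7: ref 7 -> FAULT, evict 3, frames=[7,2] (faults so far: 5)
  step 8: ref 7 -> HIT, frames=[7,2] (faults so far: 5)
  step 9: ref 1 -> FAULT, evict 7, frames=[1,2] (faults so far: 6)
  step 10: ref 2 -> HIT, frames=[1,2] (faults so far: 6)
  step 11: ref 4 -> FAULT, evict 1, frames=[4,2] (faults so far: 7)
  step 12: ref 2 -> HIT, frames=[4,2] (faults so far: 7)
  step 13: ref 6 -> FAULT, evict 2, frames=[4,6] (faults so far: 8)
  Optimal total faults: 8

Answer: 9 9 8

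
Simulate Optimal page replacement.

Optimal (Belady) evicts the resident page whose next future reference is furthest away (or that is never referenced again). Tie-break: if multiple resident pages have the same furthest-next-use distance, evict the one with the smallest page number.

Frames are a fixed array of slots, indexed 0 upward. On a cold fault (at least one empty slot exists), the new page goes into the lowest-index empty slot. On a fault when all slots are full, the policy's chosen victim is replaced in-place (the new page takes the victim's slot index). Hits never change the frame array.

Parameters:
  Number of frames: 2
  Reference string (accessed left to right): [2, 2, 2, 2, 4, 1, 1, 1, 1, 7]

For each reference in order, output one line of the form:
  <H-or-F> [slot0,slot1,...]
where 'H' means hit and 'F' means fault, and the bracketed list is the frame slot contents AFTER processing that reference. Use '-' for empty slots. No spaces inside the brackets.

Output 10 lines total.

F [2,-]
H [2,-]
H [2,-]
H [2,-]
F [2,4]
F [1,4]
H [1,4]
H [1,4]
H [1,4]
F [7,4]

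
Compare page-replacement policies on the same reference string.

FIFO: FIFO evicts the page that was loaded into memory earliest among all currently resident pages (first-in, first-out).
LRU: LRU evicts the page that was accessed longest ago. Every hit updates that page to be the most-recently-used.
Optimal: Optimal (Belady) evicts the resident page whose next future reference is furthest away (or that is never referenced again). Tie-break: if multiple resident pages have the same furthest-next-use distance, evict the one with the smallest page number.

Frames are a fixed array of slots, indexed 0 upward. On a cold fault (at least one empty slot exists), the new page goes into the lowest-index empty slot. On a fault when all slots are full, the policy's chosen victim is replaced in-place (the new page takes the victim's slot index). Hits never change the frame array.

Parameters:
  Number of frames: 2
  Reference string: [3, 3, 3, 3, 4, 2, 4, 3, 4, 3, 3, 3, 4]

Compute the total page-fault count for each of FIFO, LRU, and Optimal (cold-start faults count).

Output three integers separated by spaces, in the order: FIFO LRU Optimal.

--- FIFO ---
  step 0: ref 3 -> FAULT, frames=[3,-] (faults so far: 1)
  step 1: ref 3 -> HIT, frames=[3,-] (faults so far: 1)
  step 2: ref 3 -> HIT, frames=[3,-] (faults so far: 1)
  step 3: ref 3 -> HIT, frames=[3,-] (faults so far: 1)
  step 4: ref 4 -> FAULT, frames=[3,4] (faults so far: 2)
  step 5: ref 2 -> FAULT, evict 3, frames=[2,4] (faults so far: 3)
  step 6: ref 4 -> HIT, frames=[2,4] (faults so far: 3)
  step 7: ref 3 -> FAULT, evict 4, frames=[2,3] (faults so far: 4)
  step 8: ref 4 -> FAULT, evict 2, frames=[4,3] (faults so far: 5)
  step 9: ref 3 -> HIT, frames=[4,3] (faults so far: 5)
  step 10: ref 3 -> HIT, frames=[4,3] (faults so far: 5)
  step 11: ref 3 -> HIT, frames=[4,3] (faults so far: 5)
  step 12: ref 4 -> HIT, frames=[4,3] (faults so far: 5)
  FIFO total faults: 5
--- LRU ---
  step 0: ref 3 -> FAULT, frames=[3,-] (faults so far: 1)
  step 1: ref 3 -> HIT, frames=[3,-] (faults so far: 1)
  step 2: ref 3 -> HIT, frames=[3,-] (faults so far: 1)
  step 3: ref 3 -> HIT, frames=[3,-] (faults so far: 1)
  step 4: ref 4 -> FAULT, frames=[3,4] (faults so far: 2)
  step 5: ref 2 -> FAULT, evict 3, frames=[2,4] (faults so far: 3)
  step 6: ref 4 -> HIT, frames=[2,4] (faults so far: 3)
  step 7: ref 3 -> FAULT, evict 2, frames=[3,4] (faults so far: 4)
  step 8: ref 4 -> HIT, frames=[3,4] (faults so far: 4)
  step 9: ref 3 -> HIT, frames=[3,4] (faults so far: 4)
  step 10: ref 3 -> HIT, frames=[3,4] (faults so far: 4)
  step 11: ref 3 -> HIT, frames=[3,4] (faults so far: 4)
  step 12: ref 4 -> HIT, frames=[3,4] (faults so far: 4)
  LRU total faults: 4
--- Optimal ---
  step 0: ref 3 -> FAULT, frames=[3,-] (faults so far: 1)
  step 1: ref 3 -> HIT, frames=[3,-] (faults so far: 1)
  step 2: ref 3 -> HIT, frames=[3,-] (faults so far: 1)
  step 3: ref 3 -> HIT, frames=[3,-] (faults so far: 1)
  step 4: ref 4 -> FAULT, frames=[3,4] (faults so far: 2)
  step 5: ref 2 -> FAULT, evict 3, frames=[2,4] (faults so far: 3)
  step 6: ref 4 -> HIT, frames=[2,4] (faults so far: 3)
  step 7: ref 3 -> FAULT, evict 2, frames=[3,4] (faults so far: 4)
  step 8: ref 4 -> HIT, frames=[3,4] (faults so far: 4)
  step 9: ref 3 -> HIT, frames=[3,4] (faults so far: 4)
  step 10: ref 3 -> HIT, frames=[3,4] (faults so far: 4)
  step 11: ref 3 -> HIT, frames=[3,4] (faults so far: 4)
  step 12: ref 4 -> HIT, frames=[3,4] (faults so far: 4)
  Optimal total faults: 4

Answer: 5 4 4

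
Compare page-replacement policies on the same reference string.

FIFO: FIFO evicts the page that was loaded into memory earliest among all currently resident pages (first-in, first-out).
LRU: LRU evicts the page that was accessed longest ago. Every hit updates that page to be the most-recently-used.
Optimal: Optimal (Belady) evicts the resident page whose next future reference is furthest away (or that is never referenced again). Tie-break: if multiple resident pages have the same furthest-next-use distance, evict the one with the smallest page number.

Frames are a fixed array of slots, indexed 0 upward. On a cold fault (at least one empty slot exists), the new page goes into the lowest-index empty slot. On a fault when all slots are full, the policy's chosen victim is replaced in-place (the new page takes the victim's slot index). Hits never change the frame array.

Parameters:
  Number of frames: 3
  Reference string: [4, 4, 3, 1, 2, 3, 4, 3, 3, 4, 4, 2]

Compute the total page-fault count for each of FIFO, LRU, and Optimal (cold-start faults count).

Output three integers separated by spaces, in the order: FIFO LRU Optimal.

--- FIFO ---
  step 0: ref 4 -> FAULT, frames=[4,-,-] (faults so far: 1)
  step 1: ref 4 -> HIT, frames=[4,-,-] (faults so far: 1)
  step 2: ref 3 -> FAULT, frames=[4,3,-] (faults so far: 2)
  step 3: ref 1 -> FAULT, frames=[4,3,1] (faults so far: 3)
  step 4: ref 2 -> FAULT, evict 4, frames=[2,3,1] (faults so far: 4)
  step 5: ref 3 -> HIT, frames=[2,3,1] (faults so far: 4)
  step 6: ref 4 -> FAULT, evict 3, frames=[2,4,1] (faults so far: 5)
  step 7: ref 3 -> FAULT, evict 1, frames=[2,4,3] (faults so far: 6)
  step 8: ref 3 -> HIT, frames=[2,4,3] (faults so far: 6)
  step 9: ref 4 -> HIT, frames=[2,4,3] (faults so far: 6)
  step 10: ref 4 -> HIT, frames=[2,4,3] (faults so far: 6)
  step 11: ref 2 -> HIT, frames=[2,4,3] (faults so far: 6)
  FIFO total faults: 6
--- LRU ---
  step 0: ref 4 -> FAULT, frames=[4,-,-] (faults so far: 1)
  step 1: ref 4 -> HIT, frames=[4,-,-] (faults so far: 1)
  step 2: ref 3 -> FAULT, frames=[4,3,-] (faults so far: 2)
  step 3: ref 1 -> FAULT, frames=[4,3,1] (faults so far: 3)
  step 4: ref 2 -> FAULT, evict 4, frames=[2,3,1] (faults so far: 4)
  step 5: ref 3 -> HIT, frames=[2,3,1] (faults so far: 4)
  step 6: ref 4 -> FAULT, evict 1, frames=[2,3,4] (faults so far: 5)
  step 7: ref 3 -> HIT, frames=[2,3,4] (faults so far: 5)
  step 8: ref 3 -> HIT, frames=[2,3,4] (faults so far: 5)
  step 9: ref 4 -> HIT, frames=[2,3,4] (faults so far: 5)
  step 10: ref 4 -> HIT, frames=[2,3,4] (faults so far: 5)
  step 11: ref 2 -> HIT, frames=[2,3,4] (faults so far: 5)
  LRU total faults: 5
--- Optimal ---
  step 0: ref 4 -> FAULT, frames=[4,-,-] (faults so far: 1)
  step 1: ref 4 -> HIT, frames=[4,-,-] (faults so far: 1)
  step 2: ref 3 -> FAULT, frames=[4,3,-] (faults so far: 2)
  step 3: ref 1 -> FAULT, frames=[4,3,1] (faults so far: 3)
  step 4: ref 2 -> FAULT, evict 1, frames=[4,3,2] (faults so far: 4)
  step 5: ref 3 -> HIT, frames=[4,3,2] (faults so far: 4)
  step 6: ref 4 -> HIT, frames=[4,3,2] (faults so far: 4)
  step 7: ref 3 -> HIT, frames=[4,3,2] (faults so far: 4)
  step 8: ref 3 -> HIT, frames=[4,3,2] (faults so far: 4)
  step 9: ref 4 -> HIT, frames=[4,3,2] (faults so far: 4)
  step 10: ref 4 -> HIT, frames=[4,3,2] (faults so far: 4)
  step 11: ref 2 -> HIT, frames=[4,3,2] (faults so far: 4)
  Optimal total faults: 4

Answer: 6 5 4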